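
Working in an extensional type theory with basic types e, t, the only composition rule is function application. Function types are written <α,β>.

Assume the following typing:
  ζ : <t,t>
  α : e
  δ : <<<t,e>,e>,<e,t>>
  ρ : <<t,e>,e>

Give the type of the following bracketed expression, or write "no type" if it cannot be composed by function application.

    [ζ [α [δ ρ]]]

[δ ρ] — δ of type <<<t,e>,e>,<e,t>> combines with ρ of type <<t,e>,e>: type <e,t>.
[α [δ ρ]] — [δ ρ] of type <e,t> combines with α of type e: type t.
[ζ [α [δ ρ]]] — ζ of type <t,t> combines with [α [δ ρ]] of type t: type t.

t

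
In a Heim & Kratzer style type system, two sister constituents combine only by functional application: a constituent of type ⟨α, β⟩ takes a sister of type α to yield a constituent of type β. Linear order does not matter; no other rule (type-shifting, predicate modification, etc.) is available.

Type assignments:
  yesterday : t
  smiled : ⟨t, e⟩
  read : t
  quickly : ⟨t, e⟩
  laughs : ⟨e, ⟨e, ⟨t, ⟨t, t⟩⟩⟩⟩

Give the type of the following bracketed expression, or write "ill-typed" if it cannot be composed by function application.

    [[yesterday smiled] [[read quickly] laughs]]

[yesterday smiled]: smiled is ⟨t, e⟩, yesterday is t; result e.
[read quickly]: quickly is ⟨t, e⟩, read is t; result e.
[[read quickly] laughs]: laughs is ⟨e, ⟨e, ⟨t, ⟨t, t⟩⟩⟩⟩, [read quickly] is e; result ⟨e, ⟨t, ⟨t, t⟩⟩⟩.
[[yesterday smiled] [[read quickly] laughs]]: [[read quickly] laughs] is ⟨e, ⟨t, ⟨t, t⟩⟩⟩, [yesterday smiled] is e; result ⟨t, ⟨t, t⟩⟩.

⟨t, ⟨t, t⟩⟩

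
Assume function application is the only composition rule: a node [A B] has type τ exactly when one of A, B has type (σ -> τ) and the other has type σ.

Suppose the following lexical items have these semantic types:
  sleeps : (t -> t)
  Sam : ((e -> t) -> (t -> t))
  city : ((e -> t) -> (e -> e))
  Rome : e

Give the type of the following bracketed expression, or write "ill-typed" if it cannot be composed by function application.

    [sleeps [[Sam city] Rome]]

[Sam city]: ((e -> t) -> (t -> t)) and ((e -> t) -> (e -> e)) cannot combine by function application — type clash.

ill-typed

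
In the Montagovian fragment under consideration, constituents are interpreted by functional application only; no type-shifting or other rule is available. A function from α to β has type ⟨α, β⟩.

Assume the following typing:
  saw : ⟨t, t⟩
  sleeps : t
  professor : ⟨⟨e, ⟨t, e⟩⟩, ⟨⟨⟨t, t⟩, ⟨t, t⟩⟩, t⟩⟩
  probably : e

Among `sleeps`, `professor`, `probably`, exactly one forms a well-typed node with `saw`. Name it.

sleeps — combines: saw : ⟨t, t⟩ takes sleeps : t as argument, giving t.
professor : ⟨⟨e, ⟨t, e⟩⟩, ⟨⟨⟨t, t⟩, ⟨t, t⟩⟩, t⟩⟩ — neither side's domain matches the other.
probably : e — neither side's domain matches the other.

sleeps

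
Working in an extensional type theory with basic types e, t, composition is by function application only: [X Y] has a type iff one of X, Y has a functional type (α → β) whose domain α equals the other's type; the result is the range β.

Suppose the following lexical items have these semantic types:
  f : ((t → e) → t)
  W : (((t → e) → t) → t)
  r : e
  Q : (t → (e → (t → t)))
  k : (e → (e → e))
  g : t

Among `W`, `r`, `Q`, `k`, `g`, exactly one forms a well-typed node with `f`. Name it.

W — combines: W : (((t → e) → t) → t) takes f : ((t → e) → t) as argument, giving t.
r : e — does not combine with f.
Q : (t → (e → (t → t))) — does not combine with f.
k : (e → (e → e)) — does not combine with f.
g : t — does not combine with f.

W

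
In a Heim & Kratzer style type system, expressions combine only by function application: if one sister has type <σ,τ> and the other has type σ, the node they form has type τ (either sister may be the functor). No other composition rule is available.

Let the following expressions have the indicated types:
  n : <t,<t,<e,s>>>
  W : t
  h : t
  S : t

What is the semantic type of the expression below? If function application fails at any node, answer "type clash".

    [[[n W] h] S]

type clash

[n W]: <t,<t,<e,s>>> applied to t yields <t,<e,s>>.
[[n W] h]: <t,<e,s>> applied to t yields <e,s>.
[[[n W] h] S]: <e,s> with t — neither is a function whose domain matches the other; composition fails here.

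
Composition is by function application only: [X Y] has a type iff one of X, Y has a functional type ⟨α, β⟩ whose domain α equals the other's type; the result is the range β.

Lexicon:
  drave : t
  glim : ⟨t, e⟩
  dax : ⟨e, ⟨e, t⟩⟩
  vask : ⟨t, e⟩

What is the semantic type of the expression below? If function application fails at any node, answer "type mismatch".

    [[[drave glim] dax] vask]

At [drave glim], glim : ⟨t, e⟩ takes drave : t, giving e.
At [[drave glim] dax], dax : ⟨e, ⟨e, t⟩⟩ takes [drave glim] : e, giving ⟨e, t⟩.
[[[drave glim] dax] vask]: ⟨e, t⟩ and ⟨t, e⟩ cannot combine by function application — type clash.

type mismatch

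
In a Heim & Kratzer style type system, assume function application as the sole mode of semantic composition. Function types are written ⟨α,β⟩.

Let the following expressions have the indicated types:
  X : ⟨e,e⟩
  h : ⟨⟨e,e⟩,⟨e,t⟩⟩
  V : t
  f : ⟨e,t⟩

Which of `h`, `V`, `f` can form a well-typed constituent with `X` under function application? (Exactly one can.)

h

h — combines: h : ⟨⟨e,e⟩,⟨e,t⟩⟩ takes X : ⟨e,e⟩ as argument, giving ⟨e,t⟩.
V : t — does not combine with X.
f : ⟨e,t⟩ — does not combine with X.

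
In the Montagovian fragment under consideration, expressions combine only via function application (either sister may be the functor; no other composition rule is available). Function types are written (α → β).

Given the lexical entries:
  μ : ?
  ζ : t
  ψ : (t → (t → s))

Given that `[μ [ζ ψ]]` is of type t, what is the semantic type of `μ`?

[μ [ζ ψ]] must have type t. The sister [ζ ψ] has type (t → s); that is not a function onto t, so μ must be the functor, of type ((t → s) → t).

((t → s) → t)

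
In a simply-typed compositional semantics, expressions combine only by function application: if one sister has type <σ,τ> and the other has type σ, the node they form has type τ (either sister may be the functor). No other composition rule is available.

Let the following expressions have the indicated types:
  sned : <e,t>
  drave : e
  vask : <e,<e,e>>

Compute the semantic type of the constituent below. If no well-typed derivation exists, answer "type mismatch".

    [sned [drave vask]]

type mismatch

[drave vask] — vask of type <e,<e,e>> combines with drave of type e: type <e,e>.
[sned [drave vask]]: <e,t> and <e,e> cannot combine by function application — type clash.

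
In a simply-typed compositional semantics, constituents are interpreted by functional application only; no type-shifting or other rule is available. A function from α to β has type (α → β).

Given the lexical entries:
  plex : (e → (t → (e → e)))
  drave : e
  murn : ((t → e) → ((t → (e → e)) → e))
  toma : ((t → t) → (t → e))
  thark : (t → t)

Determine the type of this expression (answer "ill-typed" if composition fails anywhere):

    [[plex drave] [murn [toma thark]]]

e

[plex drave]: functor plex : (e → (t → (e → e))), argument drave : e; result (t → (e → e)).
[toma thark]: functor toma : ((t → t) → (t → e)), argument thark : (t → t); result (t → e).
[murn [toma thark]]: functor murn : ((t → e) → ((t → (e → e)) → e)), argument [toma thark] : (t → e); result ((t → (e → e)) → e).
[[plex drave] [murn [toma thark]]]: functor [murn [toma thark]] : ((t → (e → e)) → e), argument [plex drave] : (t → (e → e)); result e.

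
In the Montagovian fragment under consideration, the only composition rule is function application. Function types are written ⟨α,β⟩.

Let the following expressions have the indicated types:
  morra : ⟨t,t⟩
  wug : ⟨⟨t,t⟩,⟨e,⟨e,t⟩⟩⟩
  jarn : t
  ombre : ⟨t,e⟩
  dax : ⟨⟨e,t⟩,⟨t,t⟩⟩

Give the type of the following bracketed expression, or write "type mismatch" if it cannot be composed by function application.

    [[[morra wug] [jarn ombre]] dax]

⟨t,t⟩

[morra wug]: wug is ⟨⟨t,t⟩,⟨e,⟨e,t⟩⟩⟩, morra is ⟨t,t⟩; result ⟨e,⟨e,t⟩⟩.
[jarn ombre]: ombre is ⟨t,e⟩, jarn is t; result e.
[[morra wug] [jarn ombre]]: [morra wug] is ⟨e,⟨e,t⟩⟩, [jarn ombre] is e; result ⟨e,t⟩.
[[[morra wug] [jarn ombre]] dax]: dax is ⟨⟨e,t⟩,⟨t,t⟩⟩, [[morra wug] [jarn ombre]] is ⟨e,t⟩; result ⟨t,t⟩.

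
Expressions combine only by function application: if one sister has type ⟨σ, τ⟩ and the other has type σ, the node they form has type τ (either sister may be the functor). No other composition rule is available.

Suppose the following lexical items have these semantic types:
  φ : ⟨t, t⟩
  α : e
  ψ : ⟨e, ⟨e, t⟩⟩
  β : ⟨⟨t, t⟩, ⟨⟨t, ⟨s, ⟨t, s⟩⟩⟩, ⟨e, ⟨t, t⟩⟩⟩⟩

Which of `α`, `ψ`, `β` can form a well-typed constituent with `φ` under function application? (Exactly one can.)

β

α : e — φ needs t; α needs nothing (atomic); neither fits.
ψ : ⟨e, ⟨e, t⟩⟩ — φ needs t; ψ needs e; neither fits.
β — combines: β : ⟨⟨t, t⟩, ⟨⟨t, ⟨s, ⟨t, s⟩⟩⟩, ⟨e, ⟨t, t⟩⟩⟩⟩ takes φ : ⟨t, t⟩ as argument, giving ⟨⟨t, ⟨s, ⟨t, s⟩⟩⟩, ⟨e, ⟨t, t⟩⟩⟩.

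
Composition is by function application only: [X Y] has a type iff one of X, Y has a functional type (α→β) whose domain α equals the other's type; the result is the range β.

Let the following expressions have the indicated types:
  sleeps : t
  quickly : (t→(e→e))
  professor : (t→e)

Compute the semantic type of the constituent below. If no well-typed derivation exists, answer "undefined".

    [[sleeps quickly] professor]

[sleeps quickly] — quickly of type (t→(e→e)) combines with sleeps of type t: type (e→e).
At [[sleeps quickly] professor]: neither (e→e) nor (t→e) can take the other as argument; the node is ill-typed.

undefined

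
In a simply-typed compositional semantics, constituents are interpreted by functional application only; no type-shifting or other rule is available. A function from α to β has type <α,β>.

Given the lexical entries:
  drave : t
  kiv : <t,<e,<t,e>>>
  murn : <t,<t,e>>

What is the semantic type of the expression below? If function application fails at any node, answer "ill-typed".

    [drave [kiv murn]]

ill-typed

[kiv murn]: <t,<e,<t,e>>> with <t,<t,e>> — neither is a function whose domain matches the other; composition fails here.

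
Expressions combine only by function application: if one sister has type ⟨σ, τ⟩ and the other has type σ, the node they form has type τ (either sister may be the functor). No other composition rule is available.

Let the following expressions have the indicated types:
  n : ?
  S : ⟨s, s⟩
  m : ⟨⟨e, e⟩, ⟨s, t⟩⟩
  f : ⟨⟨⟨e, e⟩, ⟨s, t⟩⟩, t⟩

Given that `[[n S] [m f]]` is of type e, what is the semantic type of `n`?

⟨⟨s, s⟩, ⟨t, e⟩⟩

[[n S] [m f]] is required to be e. [m f] : t cannot yield e as functor, so [n S] : ⟨t, e⟩.
[n S] is required to be ⟨t, e⟩. S : ⟨s, s⟩ cannot yield ⟨t, e⟩ as functor, so n : ⟨⟨s, s⟩, ⟨t, e⟩⟩.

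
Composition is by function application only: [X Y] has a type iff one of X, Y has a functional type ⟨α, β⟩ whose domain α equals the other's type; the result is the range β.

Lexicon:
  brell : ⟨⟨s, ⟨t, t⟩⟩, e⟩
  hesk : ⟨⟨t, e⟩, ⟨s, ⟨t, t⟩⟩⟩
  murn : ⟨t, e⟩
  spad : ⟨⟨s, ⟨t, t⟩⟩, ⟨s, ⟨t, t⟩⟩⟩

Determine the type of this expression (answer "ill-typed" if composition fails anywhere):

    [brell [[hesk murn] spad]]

At [hesk murn], hesk : ⟨⟨t, e⟩, ⟨s, ⟨t, t⟩⟩⟩ takes murn : ⟨t, e⟩, giving ⟨s, ⟨t, t⟩⟩.
At [[hesk murn] spad], spad : ⟨⟨s, ⟨t, t⟩⟩, ⟨s, ⟨t, t⟩⟩⟩ takes [hesk murn] : ⟨s, ⟨t, t⟩⟩, giving ⟨s, ⟨t, t⟩⟩.
At [brell [[hesk murn] spad]], brell : ⟨⟨s, ⟨t, t⟩⟩, e⟩ takes [[hesk murn] spad] : ⟨s, ⟨t, t⟩⟩, giving e.

e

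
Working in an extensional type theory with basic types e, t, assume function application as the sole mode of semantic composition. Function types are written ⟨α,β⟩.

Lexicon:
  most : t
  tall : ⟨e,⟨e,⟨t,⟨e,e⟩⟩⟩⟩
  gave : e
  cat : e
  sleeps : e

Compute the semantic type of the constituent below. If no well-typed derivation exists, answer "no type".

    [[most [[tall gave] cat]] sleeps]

[tall gave]: ⟨e,⟨e,⟨t,⟨e,e⟩⟩⟩⟩ applied to e yields ⟨e,⟨t,⟨e,e⟩⟩⟩.
[[tall gave] cat]: ⟨e,⟨t,⟨e,e⟩⟩⟩ applied to e yields ⟨t,⟨e,e⟩⟩.
[most [[tall gave] cat]]: ⟨t,⟨e,e⟩⟩ applied to t yields ⟨e,e⟩.
[[most [[tall gave] cat]] sleeps]: ⟨e,e⟩ applied to e yields e.

e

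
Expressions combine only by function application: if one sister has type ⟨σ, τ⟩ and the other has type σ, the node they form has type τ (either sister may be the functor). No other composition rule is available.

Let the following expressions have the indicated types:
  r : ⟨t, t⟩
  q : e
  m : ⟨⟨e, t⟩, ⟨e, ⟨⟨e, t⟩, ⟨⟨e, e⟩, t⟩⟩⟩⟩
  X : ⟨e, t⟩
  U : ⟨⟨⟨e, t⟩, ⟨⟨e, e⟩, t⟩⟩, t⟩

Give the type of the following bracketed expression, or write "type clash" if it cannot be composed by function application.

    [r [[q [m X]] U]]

[m X]: ⟨⟨e, t⟩, ⟨e, ⟨⟨e, t⟩, ⟨⟨e, e⟩, t⟩⟩⟩⟩ applied to ⟨e, t⟩ yields ⟨e, ⟨⟨e, t⟩, ⟨⟨e, e⟩, t⟩⟩⟩.
[q [m X]]: ⟨e, ⟨⟨e, t⟩, ⟨⟨e, e⟩, t⟩⟩⟩ applied to e yields ⟨⟨e, t⟩, ⟨⟨e, e⟩, t⟩⟩.
[[q [m X]] U]: ⟨⟨⟨e, t⟩, ⟨⟨e, e⟩, t⟩⟩, t⟩ applied to ⟨⟨e, t⟩, ⟨⟨e, e⟩, t⟩⟩ yields t.
[r [[q [m X]] U]]: ⟨t, t⟩ applied to t yields t.

t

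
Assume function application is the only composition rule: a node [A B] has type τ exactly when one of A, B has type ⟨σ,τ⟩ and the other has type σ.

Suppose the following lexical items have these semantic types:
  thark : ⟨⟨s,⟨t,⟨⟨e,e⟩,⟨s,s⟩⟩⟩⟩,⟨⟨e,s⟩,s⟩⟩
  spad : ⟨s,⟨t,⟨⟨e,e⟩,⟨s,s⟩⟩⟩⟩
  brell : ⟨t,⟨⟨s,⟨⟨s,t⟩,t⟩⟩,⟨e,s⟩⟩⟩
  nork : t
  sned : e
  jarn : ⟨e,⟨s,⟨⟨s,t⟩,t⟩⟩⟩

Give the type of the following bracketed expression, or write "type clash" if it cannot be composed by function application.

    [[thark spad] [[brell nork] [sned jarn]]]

s

[thark spad]: ⟨⟨s,⟨t,⟨⟨e,e⟩,⟨s,s⟩⟩⟩⟩,⟨⟨e,s⟩,s⟩⟩ applied to ⟨s,⟨t,⟨⟨e,e⟩,⟨s,s⟩⟩⟩⟩ yields ⟨⟨e,s⟩,s⟩.
[brell nork]: ⟨t,⟨⟨s,⟨⟨s,t⟩,t⟩⟩,⟨e,s⟩⟩⟩ applied to t yields ⟨⟨s,⟨⟨s,t⟩,t⟩⟩,⟨e,s⟩⟩.
[sned jarn]: ⟨e,⟨s,⟨⟨s,t⟩,t⟩⟩⟩ applied to e yields ⟨s,⟨⟨s,t⟩,t⟩⟩.
[[brell nork] [sned jarn]]: ⟨⟨s,⟨⟨s,t⟩,t⟩⟩,⟨e,s⟩⟩ applied to ⟨s,⟨⟨s,t⟩,t⟩⟩ yields ⟨e,s⟩.
[[thark spad] [[brell nork] [sned jarn]]]: ⟨⟨e,s⟩,s⟩ applied to ⟨e,s⟩ yields s.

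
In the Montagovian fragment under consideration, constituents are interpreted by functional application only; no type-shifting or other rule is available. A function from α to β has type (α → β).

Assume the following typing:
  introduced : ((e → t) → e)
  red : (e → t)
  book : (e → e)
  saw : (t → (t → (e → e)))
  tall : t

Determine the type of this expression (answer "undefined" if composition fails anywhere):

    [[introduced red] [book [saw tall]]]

undefined

[introduced red]: functor introduced : ((e → t) → e), argument red : (e → t); result e.
[saw tall]: functor saw : (t → (t → (e → e))), argument tall : t; result (t → (e → e)).
[book [saw tall]]: (e → e) with (t → (e → e)) — neither is a function whose domain matches the other; composition fails here.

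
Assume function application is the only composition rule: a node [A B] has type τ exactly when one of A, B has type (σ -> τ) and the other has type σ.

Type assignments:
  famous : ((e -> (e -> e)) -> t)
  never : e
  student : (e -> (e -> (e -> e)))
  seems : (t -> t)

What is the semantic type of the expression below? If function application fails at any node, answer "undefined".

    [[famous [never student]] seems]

[never student]: student is (e -> (e -> (e -> e))), never is e; result (e -> (e -> e)).
[famous [never student]]: famous is ((e -> (e -> e)) -> t), [never student] is (e -> (e -> e)); result t.
[[famous [never student]] seems]: seems is (t -> t), [famous [never student]] is t; result t.

t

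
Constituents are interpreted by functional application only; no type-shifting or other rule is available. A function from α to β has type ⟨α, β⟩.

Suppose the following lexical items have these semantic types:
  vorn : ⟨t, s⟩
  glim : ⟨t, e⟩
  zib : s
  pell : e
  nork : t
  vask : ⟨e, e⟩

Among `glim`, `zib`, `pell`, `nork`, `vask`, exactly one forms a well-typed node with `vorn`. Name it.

nork

glim : ⟨t, e⟩ — does not combine with vorn.
zib : s — does not combine with vorn.
pell : e — does not combine with vorn.
nork — combines: vorn : ⟨t, s⟩ takes nork : t as argument, giving s.
vask : ⟨e, e⟩ — does not combine with vorn.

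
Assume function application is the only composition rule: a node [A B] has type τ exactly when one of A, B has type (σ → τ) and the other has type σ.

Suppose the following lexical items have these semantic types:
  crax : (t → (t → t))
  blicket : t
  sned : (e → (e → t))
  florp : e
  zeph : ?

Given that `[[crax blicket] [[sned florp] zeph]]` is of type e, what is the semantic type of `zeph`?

((e → t) → ((t → t) → e))

For [[crax blicket] [[sned florp] zeph]] to have type e with [crax blicket] of type (t → t), [[sned florp] zeph] must be the function: [[sned florp] zeph] : ((t → t) → e).
For [[sned florp] zeph] to have type ((t → t) → e) with [sned florp] of type (e → t), zeph must be the function: zeph : ((e → t) → ((t → t) → e)).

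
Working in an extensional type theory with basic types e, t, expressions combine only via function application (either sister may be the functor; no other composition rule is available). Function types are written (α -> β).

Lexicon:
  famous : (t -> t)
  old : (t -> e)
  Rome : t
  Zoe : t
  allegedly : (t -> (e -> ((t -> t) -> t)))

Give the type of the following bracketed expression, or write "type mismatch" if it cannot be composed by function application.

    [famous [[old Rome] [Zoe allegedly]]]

t

[old Rome]: old is (t -> e), Rome is t; result e.
[Zoe allegedly]: allegedly is (t -> (e -> ((t -> t) -> t))), Zoe is t; result (e -> ((t -> t) -> t)).
[[old Rome] [Zoe allegedly]]: [Zoe allegedly] is (e -> ((t -> t) -> t)), [old Rome] is e; result ((t -> t) -> t).
[famous [[old Rome] [Zoe allegedly]]]: [[old Rome] [Zoe allegedly]] is ((t -> t) -> t), famous is (t -> t); result t.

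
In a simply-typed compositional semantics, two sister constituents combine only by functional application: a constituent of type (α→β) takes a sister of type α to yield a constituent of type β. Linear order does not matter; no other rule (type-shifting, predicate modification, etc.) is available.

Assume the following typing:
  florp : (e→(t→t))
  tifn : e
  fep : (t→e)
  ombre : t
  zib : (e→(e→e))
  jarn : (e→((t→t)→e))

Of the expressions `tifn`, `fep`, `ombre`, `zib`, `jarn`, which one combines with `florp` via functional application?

tifn — combines: florp : (e→(t→t)) takes tifn : e as argument, giving (t→t).
fep : (t→e) — does not combine with florp.
ombre : t — does not combine with florp.
zib : (e→(e→e)) — does not combine with florp.
jarn : (e→((t→t)→e)) — does not combine with florp.

tifn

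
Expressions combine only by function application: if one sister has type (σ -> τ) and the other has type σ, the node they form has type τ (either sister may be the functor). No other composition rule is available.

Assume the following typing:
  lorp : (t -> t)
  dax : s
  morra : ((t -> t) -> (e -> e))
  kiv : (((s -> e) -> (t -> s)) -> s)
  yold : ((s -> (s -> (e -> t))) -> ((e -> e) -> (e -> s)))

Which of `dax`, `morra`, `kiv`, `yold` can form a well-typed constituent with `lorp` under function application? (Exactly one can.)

morra

dax : s — does not combine with lorp.
morra — combines: morra : ((t -> t) -> (e -> e)) takes lorp : (t -> t) as argument, giving (e -> e).
kiv : (((s -> e) -> (t -> s)) -> s) — does not combine with lorp.
yold : ((s -> (s -> (e -> t))) -> ((e -> e) -> (e -> s))) — does not combine with lorp.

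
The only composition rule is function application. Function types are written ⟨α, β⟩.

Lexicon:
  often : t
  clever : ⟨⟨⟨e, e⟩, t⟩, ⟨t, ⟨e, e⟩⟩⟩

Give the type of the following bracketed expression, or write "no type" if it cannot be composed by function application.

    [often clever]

no type

At [often clever]: neither t nor ⟨⟨⟨e, e⟩, t⟩, ⟨t, ⟨e, e⟩⟩⟩ can take the other as argument; the node is ill-typed.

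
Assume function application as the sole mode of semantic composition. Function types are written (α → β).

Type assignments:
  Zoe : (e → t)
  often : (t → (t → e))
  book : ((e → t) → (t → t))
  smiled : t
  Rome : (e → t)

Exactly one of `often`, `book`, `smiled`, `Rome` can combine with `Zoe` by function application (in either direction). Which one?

book

often : (t → (t → e)) — does not combine with Zoe.
book — combines: book : ((e → t) → (t → t)) takes Zoe : (e → t) as argument, giving (t → t).
smiled : t — does not combine with Zoe.
Rome : (e → t) — does not combine with Zoe.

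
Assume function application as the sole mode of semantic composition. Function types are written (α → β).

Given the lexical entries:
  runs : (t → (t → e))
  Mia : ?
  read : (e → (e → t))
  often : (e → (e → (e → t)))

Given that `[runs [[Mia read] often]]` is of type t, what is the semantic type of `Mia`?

[runs [[Mia read] often]] must have type t. The sister runs has type (t → (t → e)); that is not a function onto t, so [[Mia read] often] must be the functor, of type ((t → (t → e)) → t).
[[Mia read] often] must have type ((t → (t → e)) → t). The sister often has type (e → (e → (e → t))); that is not a function onto ((t → (t → e)) → t), so [Mia read] must be the functor, of type ((e → (e → (e → t))) → ((t → (t → e)) → t)).
[Mia read] must have type ((e → (e → (e → t))) → ((t → (t → e)) → t)). The sister read has type (e → (e → t)); that is not a function onto ((e → (e → (e → t))) → ((t → (t → e)) → t)), so Mia must be the functor, of type ((e → (e → t)) → ((e → (e → (e → t))) → ((t → (t → e)) → t))).

((e → (e → t)) → ((e → (e → (e → t))) → ((t → (t → e)) → t)))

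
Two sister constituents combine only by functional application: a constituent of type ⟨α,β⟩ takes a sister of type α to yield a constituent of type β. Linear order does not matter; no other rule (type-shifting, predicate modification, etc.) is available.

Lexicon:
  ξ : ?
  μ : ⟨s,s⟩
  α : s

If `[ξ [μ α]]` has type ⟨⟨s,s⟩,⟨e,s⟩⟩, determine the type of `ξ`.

At [ξ [μ α]] (required: ⟨⟨s,s⟩,⟨e,s⟩⟩): [μ α] is s, which is not a function with range ⟨⟨s,s⟩,⟨e,s⟩⟩; hence ξ is the functor — type ⟨s,⟨⟨s,s⟩,⟨e,s⟩⟩⟩.

⟨s,⟨⟨s,s⟩,⟨e,s⟩⟩⟩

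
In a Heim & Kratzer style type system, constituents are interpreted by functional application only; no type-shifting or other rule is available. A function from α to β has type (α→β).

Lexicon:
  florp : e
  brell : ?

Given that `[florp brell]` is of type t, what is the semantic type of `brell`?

[florp brell] must have type t. The sister florp has type e; that is not a function onto t, so brell must be the functor, of type (e→t).

(e→t)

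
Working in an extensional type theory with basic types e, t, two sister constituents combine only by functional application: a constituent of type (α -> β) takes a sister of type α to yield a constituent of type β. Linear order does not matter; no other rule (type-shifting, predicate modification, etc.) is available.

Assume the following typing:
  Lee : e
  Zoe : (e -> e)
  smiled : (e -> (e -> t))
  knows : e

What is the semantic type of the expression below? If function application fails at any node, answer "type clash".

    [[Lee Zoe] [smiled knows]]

[Lee Zoe]: Zoe is (e -> e), Lee is e; result e.
[smiled knows]: smiled is (e -> (e -> t)), knows is e; result (e -> t).
[[Lee Zoe] [smiled knows]]: [smiled knows] is (e -> t), [Lee Zoe] is e; result t.

t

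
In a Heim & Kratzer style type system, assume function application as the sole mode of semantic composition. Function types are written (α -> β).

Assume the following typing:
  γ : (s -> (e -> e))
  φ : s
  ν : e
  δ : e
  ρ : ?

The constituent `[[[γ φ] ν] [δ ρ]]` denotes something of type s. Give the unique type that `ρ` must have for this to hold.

[[[γ φ] ν] [δ ρ]] must have type s. The sister [[γ φ] ν] has type e; that is not a function onto s, so [δ ρ] must be the functor, of type (e -> s).
[δ ρ] must have type (e -> s). The sister δ has type e; that is not a function onto (e -> s), so ρ must be the functor, of type (e -> (e -> s)).

(e -> (e -> s))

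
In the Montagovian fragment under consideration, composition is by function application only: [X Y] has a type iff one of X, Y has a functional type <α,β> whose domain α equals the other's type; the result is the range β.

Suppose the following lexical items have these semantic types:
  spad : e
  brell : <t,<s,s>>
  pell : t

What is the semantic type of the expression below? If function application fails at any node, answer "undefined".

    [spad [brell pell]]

undefined

At [brell pell], brell : <t,<s,s>> takes pell : t, giving <s,s>.
At [spad [brell pell]]: neither e nor <s,s> can take the other as argument; the node is ill-typed.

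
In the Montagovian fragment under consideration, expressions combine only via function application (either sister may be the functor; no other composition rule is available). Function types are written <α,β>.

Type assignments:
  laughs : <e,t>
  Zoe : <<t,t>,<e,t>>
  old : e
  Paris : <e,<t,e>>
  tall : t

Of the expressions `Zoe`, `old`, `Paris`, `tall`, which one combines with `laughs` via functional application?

Zoe : <<t,t>,<e,t>> — laughs needs e; Zoe needs <t,t>; neither fits.
old — combines: laughs : <e,t> takes old : e as argument, giving t.
Paris : <e,<t,e>> — laughs needs e; Paris needs e; neither fits.
tall : t — laughs needs e; tall needs nothing (atomic); neither fits.

old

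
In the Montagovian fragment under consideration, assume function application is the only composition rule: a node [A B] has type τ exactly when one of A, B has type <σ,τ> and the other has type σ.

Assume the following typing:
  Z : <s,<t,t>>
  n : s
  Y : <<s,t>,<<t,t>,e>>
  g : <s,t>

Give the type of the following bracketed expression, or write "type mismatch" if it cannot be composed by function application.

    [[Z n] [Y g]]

e

At [Z n], Z : <s,<t,t>> takes n : s, giving <t,t>.
At [Y g], Y : <<s,t>,<<t,t>,e>> takes g : <s,t>, giving <<t,t>,e>.
At [[Z n] [Y g]], [Y g] : <<t,t>,e> takes [Z n] : <t,t>, giving e.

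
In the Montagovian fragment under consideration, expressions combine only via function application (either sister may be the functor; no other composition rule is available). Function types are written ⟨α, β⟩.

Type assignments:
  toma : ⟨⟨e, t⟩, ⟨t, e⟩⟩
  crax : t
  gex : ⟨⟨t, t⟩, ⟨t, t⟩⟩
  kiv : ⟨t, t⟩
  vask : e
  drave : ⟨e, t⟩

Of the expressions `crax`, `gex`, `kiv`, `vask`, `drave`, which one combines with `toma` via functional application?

drave

crax : t — no; toma wants ⟨e, t⟩, and crax wants nothing (atomic).
gex : ⟨⟨t, t⟩, ⟨t, t⟩⟩ — no; toma wants ⟨e, t⟩, and gex wants ⟨t, t⟩.
kiv : ⟨t, t⟩ — no; toma wants ⟨e, t⟩, and kiv wants t.
vask : e — no; toma wants ⟨e, t⟩, and vask wants nothing (atomic).
drave — combines: toma : ⟨⟨e, t⟩, ⟨t, e⟩⟩ takes drave : ⟨e, t⟩ as argument, giving ⟨t, e⟩.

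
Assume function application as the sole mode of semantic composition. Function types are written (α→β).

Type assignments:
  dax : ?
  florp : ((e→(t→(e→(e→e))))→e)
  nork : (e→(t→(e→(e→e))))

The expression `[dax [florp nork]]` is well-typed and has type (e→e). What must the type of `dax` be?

At [dax [florp nork]] (required: (e→e)): [florp nork] is e, which is not a function with range (e→e); hence dax is the functor — type (e→(e→e)).

(e→(e→e))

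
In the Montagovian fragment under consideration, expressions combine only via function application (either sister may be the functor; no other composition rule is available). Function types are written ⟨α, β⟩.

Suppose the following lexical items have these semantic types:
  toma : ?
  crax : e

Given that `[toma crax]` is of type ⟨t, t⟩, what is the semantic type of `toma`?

[toma crax] is required to be ⟨t, t⟩. crax : e cannot yield ⟨t, t⟩ as functor, so toma : ⟨e, ⟨t, t⟩⟩.

⟨e, ⟨t, t⟩⟩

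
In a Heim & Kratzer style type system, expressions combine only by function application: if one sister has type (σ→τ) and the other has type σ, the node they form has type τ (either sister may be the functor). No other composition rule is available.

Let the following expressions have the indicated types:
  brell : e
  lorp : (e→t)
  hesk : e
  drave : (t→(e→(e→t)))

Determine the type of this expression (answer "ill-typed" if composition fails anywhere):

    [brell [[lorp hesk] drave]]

At [lorp hesk], lorp : (e→t) takes hesk : e, giving t.
At [[lorp hesk] drave], drave : (t→(e→(e→t))) takes [lorp hesk] : t, giving (e→(e→t)).
At [brell [[lorp hesk] drave]], [[lorp hesk] drave] : (e→(e→t)) takes brell : e, giving (e→t).

(e→t)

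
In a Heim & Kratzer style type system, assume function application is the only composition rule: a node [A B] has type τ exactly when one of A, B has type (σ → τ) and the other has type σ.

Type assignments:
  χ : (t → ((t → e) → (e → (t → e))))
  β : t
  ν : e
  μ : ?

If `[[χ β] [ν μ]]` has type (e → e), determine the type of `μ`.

[[χ β] [ν μ]] must have type (e → e). The sister [χ β] has type ((t → e) → (e → (t → e))); that is not a function onto (e → e), so [ν μ] must be the functor, of type (((t → e) → (e → (t → e))) → (e → e)).
[ν μ] must have type (((t → e) → (e → (t → e))) → (e → e)). The sister ν has type e; that is not a function onto (((t → e) → (e → (t → e))) → (e → e)), so μ must be the functor, of type (e → (((t → e) → (e → (t → e))) → (e → e))).

(e → (((t → e) → (e → (t → e))) → (e → e)))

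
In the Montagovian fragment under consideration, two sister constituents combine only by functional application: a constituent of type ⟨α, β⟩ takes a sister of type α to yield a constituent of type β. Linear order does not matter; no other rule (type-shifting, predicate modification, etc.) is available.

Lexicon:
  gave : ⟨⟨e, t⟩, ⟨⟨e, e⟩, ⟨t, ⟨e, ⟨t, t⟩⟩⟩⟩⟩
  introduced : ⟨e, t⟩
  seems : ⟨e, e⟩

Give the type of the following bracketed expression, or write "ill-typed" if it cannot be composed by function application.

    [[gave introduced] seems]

[gave introduced]: ⟨⟨e, t⟩, ⟨⟨e, e⟩, ⟨t, ⟨e, ⟨t, t⟩⟩⟩⟩⟩ applied to ⟨e, t⟩ yields ⟨⟨e, e⟩, ⟨t, ⟨e, ⟨t, t⟩⟩⟩⟩.
[[gave introduced] seems]: ⟨⟨e, e⟩, ⟨t, ⟨e, ⟨t, t⟩⟩⟩⟩ applied to ⟨e, e⟩ yields ⟨t, ⟨e, ⟨t, t⟩⟩⟩.

⟨t, ⟨e, ⟨t, t⟩⟩⟩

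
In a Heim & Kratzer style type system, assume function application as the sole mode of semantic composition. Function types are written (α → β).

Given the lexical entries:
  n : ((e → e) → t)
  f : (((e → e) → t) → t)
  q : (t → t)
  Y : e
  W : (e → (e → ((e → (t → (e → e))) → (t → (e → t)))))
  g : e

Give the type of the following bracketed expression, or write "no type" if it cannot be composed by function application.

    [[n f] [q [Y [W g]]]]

no type

At [n f], f : (((e → e) → t) → t) takes n : ((e → e) → t), giving t.
At [W g], W : (e → (e → ((e → (t → (e → e))) → (t → (e → t))))) takes g : e, giving (e → ((e → (t → (e → e))) → (t → (e → t)))).
At [Y [W g]], [W g] : (e → ((e → (t → (e → e))) → (t → (e → t)))) takes Y : e, giving ((e → (t → (e → e))) → (t → (e → t))).
[q [Y [W g]]]: (t → t) and ((e → (t → (e → e))) → (t → (e → t))) cannot combine by function application — type clash.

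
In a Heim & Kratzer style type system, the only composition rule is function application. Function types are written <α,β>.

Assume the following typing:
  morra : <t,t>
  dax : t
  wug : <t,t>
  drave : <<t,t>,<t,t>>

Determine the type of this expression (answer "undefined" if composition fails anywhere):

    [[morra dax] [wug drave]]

t

[morra dax]: morra is <t,t>, dax is t; result t.
[wug drave]: drave is <<t,t>,<t,t>>, wug is <t,t>; result <t,t>.
[[morra dax] [wug drave]]: [wug drave] is <t,t>, [morra dax] is t; result t.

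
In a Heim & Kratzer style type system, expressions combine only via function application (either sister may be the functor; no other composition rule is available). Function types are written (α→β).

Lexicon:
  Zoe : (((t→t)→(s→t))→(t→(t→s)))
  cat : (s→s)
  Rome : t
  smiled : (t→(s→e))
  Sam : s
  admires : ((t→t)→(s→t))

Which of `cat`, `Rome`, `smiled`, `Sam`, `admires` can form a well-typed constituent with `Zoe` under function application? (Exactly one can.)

admires

cat : (s→s) — does not combine with Zoe.
Rome : t — does not combine with Zoe.
smiled : (t→(s→e)) — does not combine with Zoe.
Sam : s — does not combine with Zoe.
admires — combines: Zoe : (((t→t)→(s→t))→(t→(t→s))) takes admires : ((t→t)→(s→t)) as argument, giving (t→(t→s)).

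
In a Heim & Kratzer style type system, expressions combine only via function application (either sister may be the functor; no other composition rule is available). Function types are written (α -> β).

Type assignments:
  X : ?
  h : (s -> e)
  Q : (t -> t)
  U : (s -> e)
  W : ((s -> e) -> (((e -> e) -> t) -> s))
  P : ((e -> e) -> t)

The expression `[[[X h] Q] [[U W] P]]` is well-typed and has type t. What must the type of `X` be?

((s -> e) -> ((t -> t) -> (s -> t)))

For [[[X h] Q] [[U W] P]] to have type t with [[U W] P] of type s, [[X h] Q] must be the function: [[X h] Q] : (s -> t).
For [[X h] Q] to have type (s -> t) with Q of type (t -> t), [X h] must be the function: [X h] : ((t -> t) -> (s -> t)).
For [X h] to have type ((t -> t) -> (s -> t)) with h of type (s -> e), X must be the function: X : ((s -> e) -> ((t -> t) -> (s -> t))).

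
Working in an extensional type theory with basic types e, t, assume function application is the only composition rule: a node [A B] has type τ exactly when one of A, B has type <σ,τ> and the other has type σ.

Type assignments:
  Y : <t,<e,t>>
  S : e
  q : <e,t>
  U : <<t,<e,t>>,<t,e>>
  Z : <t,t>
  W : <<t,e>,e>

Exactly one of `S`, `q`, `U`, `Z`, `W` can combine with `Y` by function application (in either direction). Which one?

S : e — does not combine with Y.
q : <e,t> — does not combine with Y.
U — combines: U : <<t,<e,t>>,<t,e>> takes Y : <t,<e,t>> as argument, giving <t,e>.
Z : <t,t> — does not combine with Y.
W : <<t,e>,e> — does not combine with Y.

U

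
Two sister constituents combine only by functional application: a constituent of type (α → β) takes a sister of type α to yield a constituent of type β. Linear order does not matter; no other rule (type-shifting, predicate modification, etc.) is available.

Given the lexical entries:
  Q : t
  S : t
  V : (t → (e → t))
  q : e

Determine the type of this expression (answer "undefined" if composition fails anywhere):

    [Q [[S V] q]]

[S V]: V is (t → (e → t)), S is t; result (e → t).
[[S V] q]: [S V] is (e → t), q is e; result t.
[Q [[S V] q]]: t and t cannot combine by function application — type clash.

undefined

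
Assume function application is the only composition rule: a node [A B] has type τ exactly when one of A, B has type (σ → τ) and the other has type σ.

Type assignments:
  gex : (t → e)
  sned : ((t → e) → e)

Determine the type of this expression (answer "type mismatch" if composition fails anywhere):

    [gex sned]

e

[gex sned]: sned is ((t → e) → e), gex is (t → e); result e.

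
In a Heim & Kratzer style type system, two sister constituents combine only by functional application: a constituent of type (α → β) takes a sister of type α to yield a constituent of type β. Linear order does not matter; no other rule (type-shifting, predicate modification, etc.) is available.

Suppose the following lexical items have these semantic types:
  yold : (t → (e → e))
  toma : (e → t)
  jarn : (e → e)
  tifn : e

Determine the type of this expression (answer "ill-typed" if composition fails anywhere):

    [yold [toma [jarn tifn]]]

At [jarn tifn], jarn : (e → e) takes tifn : e, giving e.
At [toma [jarn tifn]], toma : (e → t) takes [jarn tifn] : e, giving t.
At [yold [toma [jarn tifn]]], yold : (t → (e → e)) takes [toma [jarn tifn]] : t, giving (e → e).

(e → e)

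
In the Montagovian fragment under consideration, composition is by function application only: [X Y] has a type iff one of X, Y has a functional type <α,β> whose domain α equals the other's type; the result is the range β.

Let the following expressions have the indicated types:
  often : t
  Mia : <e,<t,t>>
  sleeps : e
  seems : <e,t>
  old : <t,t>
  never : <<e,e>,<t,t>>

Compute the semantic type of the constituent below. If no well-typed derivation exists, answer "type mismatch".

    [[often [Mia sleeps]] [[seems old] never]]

[Mia sleeps]: Mia is <e,<t,t>>, sleeps is e; result <t,t>.
[often [Mia sleeps]]: [Mia sleeps] is <t,t>, often is t; result t.
[seems old]: <e,t> and <t,t> cannot combine by function application — type clash.

type mismatch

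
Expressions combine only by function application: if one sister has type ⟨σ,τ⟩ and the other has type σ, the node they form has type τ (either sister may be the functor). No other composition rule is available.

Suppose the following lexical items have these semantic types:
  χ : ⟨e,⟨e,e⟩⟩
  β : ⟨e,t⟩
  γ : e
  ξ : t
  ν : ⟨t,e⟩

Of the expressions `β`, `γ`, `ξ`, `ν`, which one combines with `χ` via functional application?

β : ⟨e,t⟩ — neither side's domain matches the other.
γ — combines: χ : ⟨e,⟨e,e⟩⟩ takes γ : e as argument, giving ⟨e,e⟩.
ξ : t — neither side's domain matches the other.
ν : ⟨t,e⟩ — neither side's domain matches the other.

γ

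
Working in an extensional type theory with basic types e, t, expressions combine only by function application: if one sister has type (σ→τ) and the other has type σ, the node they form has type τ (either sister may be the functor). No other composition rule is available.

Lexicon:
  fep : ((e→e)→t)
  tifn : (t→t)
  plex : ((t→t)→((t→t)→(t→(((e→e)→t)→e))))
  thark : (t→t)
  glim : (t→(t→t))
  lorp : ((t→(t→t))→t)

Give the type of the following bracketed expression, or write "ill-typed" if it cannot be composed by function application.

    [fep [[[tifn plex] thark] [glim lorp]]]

[tifn plex]: ((t→t)→((t→t)→(t→(((e→e)→t)→e)))) applied to (t→t) yields ((t→t)→(t→(((e→e)→t)→e))).
[[tifn plex] thark]: ((t→t)→(t→(((e→e)→t)→e))) applied to (t→t) yields (t→(((e→e)→t)→e)).
[glim lorp]: ((t→(t→t))→t) applied to (t→(t→t)) yields t.
[[[tifn plex] thark] [glim lorp]]: (t→(((e→e)→t)→e)) applied to t yields (((e→e)→t)→e).
[fep [[[tifn plex] thark] [glim lorp]]]: (((e→e)→t)→e) applied to ((e→e)→t) yields e.

e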